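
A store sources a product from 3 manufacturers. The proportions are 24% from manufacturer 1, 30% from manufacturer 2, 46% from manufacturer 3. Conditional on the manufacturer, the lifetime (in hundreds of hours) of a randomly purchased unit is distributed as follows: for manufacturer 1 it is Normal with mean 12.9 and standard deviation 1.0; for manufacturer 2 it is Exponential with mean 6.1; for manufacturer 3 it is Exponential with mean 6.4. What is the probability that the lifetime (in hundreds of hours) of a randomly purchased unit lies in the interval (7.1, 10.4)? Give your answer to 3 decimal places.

0.102

Conditional on each manufacturer, P(7.1 < X < 10.4): 1: 0.00620966; 2: 0.130468; 3: 0.132853.
By total probability, P(7.1 < X < 10.4) = 0.24·0.00620966 + 0.3·0.130468 + 0.46·0.132853 = 0.101743.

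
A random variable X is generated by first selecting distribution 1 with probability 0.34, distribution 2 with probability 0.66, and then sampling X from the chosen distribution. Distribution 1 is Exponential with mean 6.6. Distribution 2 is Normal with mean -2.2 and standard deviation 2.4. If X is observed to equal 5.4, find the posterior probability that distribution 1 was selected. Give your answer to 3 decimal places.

Likelihoods f(5.4 | ·): 1: 0.0668535; 2: 0.00110457.
Posterior ∝ prior × likelihood. Numerator for 1: 0.34·0.0668535 = 0.0227302.
Normalizing constant: 0.34·0.0668535 + 0.66·0.00110457 = 0.0234592.
P(1 | observation) = 0.0227302 / 0.0234592 = 0.968924.

0.969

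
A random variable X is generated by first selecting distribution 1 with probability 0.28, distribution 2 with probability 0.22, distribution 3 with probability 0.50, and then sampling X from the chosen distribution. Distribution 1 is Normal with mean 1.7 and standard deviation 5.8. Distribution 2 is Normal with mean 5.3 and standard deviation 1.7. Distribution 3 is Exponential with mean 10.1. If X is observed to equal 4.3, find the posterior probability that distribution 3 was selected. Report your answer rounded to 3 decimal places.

Likelihoods f(4.3 | ·): 1: 0.062208; 2: 0.197389; 3: 0.0646816.
Posterior ∝ prior × likelihood. Numerator for 3: 0.5·0.0646816 = 0.0323408.
Normalizing constant: 0.28·0.062208 + 0.22·0.197389 + 0.5·0.0646816 = 0.0931847.
P(3 | observation) = 0.0323408 / 0.0931847 = 0.347061.

0.347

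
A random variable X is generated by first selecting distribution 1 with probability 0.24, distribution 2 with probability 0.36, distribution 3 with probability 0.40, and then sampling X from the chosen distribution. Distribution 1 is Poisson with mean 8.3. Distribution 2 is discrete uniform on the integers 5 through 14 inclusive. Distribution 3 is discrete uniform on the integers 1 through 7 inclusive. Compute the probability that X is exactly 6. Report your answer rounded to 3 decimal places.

Conditional on each component, P(X = 6): 1: 0.112847; 2: 0.1; 3: 0.142857.
By total probability, P(X = 6) = 0.24·0.112847 + 0.36·0.1 + 0.4·0.142857 = 0.120226.

0.120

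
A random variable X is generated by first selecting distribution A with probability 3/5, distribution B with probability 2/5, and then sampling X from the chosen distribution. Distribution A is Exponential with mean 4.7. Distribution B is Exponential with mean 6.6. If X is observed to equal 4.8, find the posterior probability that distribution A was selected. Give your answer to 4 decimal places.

Likelihoods f(4.8 | ·): A: 0.0766244; B: 0.0732159.
Posterior ∝ prior × likelihood. Numerator for A: 0.6·0.0766244 = 0.0459747.
Normalizing constant: 0.6·0.0766244 + 0.4·0.0732159 = 0.075261.
P(A | observation) = 0.0459747 / 0.075261 = 0.610869.

0.6109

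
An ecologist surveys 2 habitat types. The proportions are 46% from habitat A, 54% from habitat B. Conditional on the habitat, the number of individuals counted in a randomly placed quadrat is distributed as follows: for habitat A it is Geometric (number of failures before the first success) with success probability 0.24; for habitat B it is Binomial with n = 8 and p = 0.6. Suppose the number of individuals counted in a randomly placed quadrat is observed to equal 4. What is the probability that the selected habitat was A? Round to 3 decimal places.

Likelihoods P(X=4 | ·): A: 0.0800692; B: 0.232243.
Posterior ∝ prior × likelihood. Numerator for A: 0.46·0.0800692 = 0.0368318.
Normalizing constant: 0.46·0.0800692 + 0.54·0.232243 = 0.162243.
P(A | observation) = 0.0368318 / 0.162243 = 0.227016.

0.227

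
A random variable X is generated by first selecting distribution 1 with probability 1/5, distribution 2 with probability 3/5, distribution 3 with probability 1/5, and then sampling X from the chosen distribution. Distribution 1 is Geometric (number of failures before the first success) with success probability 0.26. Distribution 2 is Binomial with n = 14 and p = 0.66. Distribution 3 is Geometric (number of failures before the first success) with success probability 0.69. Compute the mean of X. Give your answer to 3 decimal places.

6.203

Component means — 1: 2.84615; 2: 9.24; 3: 0.449275.
E[X] = 0.2·2.84615 + 0.6·9.24 + 0.2·0.449275 = 6.20309.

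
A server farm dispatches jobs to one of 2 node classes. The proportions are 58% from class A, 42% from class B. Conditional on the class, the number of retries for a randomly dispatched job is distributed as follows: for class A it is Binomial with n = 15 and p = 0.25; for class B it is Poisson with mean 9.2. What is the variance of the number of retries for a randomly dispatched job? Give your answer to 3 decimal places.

Per component, A: μ=3.75, E[X²]=16.875; B: μ=9.2, E[X²]=93.84.
E[X] = 0.58·3.75 + 0.42·9.2 = 6.039.
E[X²] = 0.58·16.875 + 0.42·93.84 = 49.2003.
Var(X) = E[X²] − (E[X])² = 49.2003 − 36.4695 = 12.7308.

12.731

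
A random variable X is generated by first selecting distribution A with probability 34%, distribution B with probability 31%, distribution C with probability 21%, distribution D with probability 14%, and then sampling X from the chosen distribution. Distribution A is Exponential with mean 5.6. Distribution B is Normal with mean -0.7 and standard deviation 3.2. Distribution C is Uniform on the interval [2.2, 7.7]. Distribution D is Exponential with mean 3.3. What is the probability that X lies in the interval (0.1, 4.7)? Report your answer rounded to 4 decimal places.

0.4949

Conditional on each component, P(0.1 < X < 4.7): A: 0.550282; B: 0.35554; C: 0.454545; D: 0.729461.
By total probability, P(0.1 < X < 4.7) = 0.34·0.550282 + 0.31·0.35554 + 0.21·0.454545 + 0.14·0.729461 = 0.494892.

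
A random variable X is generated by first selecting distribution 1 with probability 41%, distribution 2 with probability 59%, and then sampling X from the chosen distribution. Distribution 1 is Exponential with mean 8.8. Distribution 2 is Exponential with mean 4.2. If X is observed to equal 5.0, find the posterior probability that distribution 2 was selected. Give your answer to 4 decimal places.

Likelihoods f(5.0 | ·): 1: 0.0643812; 2: 0.0723992.
Posterior ∝ prior × likelihood. Numerator for 2: 0.59·0.0723992 = 0.0427155.
Normalizing constant: 0.41·0.0643812 + 0.59·0.0723992 = 0.0691118.
P(2 | observation) = 0.0427155 / 0.0691118 = 0.618064.

0.6181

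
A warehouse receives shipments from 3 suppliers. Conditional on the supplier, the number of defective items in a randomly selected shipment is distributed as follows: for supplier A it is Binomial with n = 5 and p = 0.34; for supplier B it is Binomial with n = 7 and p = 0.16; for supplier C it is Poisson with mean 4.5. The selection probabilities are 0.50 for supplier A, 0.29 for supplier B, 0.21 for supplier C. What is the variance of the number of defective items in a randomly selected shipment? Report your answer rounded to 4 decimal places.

3.3466

Per component, A: μ=1.7, E[X²]=4.012; B: μ=1.12, E[X²]=2.1952; C: μ=4.5, E[X²]=24.75.
E[X] = 0.5·1.7 + 0.29·1.12 + 0.21·4.5 = 2.1198.
E[X²] = 0.5·4.012 + 0.29·2.1952 + 0.21·24.75 = 7.84011.
Var(X) = E[X²] − (E[X])² = 7.84011 − 4.49355 = 3.34656.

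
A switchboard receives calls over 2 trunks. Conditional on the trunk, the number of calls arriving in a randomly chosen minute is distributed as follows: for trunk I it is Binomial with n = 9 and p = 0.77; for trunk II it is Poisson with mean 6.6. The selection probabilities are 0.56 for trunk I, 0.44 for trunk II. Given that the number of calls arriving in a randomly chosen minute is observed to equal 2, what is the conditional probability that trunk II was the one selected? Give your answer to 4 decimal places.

Likelihoods P(X=2 | ·): I: 0.00072674; II: 0.0296288.
Posterior ∝ prior × likelihood. Numerator for II: 0.44·0.0296288 = 0.0130367.
Normalizing constant: 0.56·0.00072674 + 0.44·0.0296288 = 0.0134437.
P(II | observation) = 0.0130367 / 0.0134437 = 0.969727.

0.9697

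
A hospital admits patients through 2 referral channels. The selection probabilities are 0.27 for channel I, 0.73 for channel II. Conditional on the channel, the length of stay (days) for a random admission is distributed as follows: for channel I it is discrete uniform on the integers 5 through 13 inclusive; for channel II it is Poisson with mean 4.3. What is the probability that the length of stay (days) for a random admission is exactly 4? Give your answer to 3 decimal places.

0.141

Conditional on each channel, P(X = 4): I: 0; II: 0.193284.
By total probability, P(X = 4) = 0.27·0 + 0.73·0.193284 = 0.141097.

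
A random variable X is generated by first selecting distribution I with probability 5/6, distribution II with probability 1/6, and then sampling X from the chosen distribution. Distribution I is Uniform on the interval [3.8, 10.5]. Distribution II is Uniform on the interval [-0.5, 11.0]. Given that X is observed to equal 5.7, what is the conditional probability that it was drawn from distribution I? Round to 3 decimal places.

0.896

Likelihoods f(5.7 | ·): I: 0.149254; II: 0.0869565.
Posterior ∝ prior × likelihood. Numerator for I: 0.833333·0.149254 = 0.124378.
Normalizing constant: 0.833333·0.149254 + 0.166667·0.0869565 = 0.138871.
P(I | observation) = 0.124378 / 0.138871 = 0.895639.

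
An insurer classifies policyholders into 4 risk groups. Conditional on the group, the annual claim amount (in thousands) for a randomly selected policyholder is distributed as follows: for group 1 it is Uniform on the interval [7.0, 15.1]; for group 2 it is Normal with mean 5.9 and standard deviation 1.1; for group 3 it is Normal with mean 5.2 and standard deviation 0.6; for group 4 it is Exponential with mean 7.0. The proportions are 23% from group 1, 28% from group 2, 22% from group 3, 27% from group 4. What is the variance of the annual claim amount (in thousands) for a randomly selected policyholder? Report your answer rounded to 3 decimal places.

Per component, 1: μ=11.05, E[X²]=127.57; 2: μ=5.9, E[X²]=36.02; 3: μ=5.2, E[X²]=27.4; 4: μ=7, E[X²]=98.
E[X] = 0.23·11.05 + 0.28·5.9 + 0.22·5.2 + 0.27·7 = 7.2275.
E[X²] = 0.23·127.57 + 0.28·36.02 + 0.22·27.4 + 0.27·98 = 71.9147.
Var(X) = E[X²] − (E[X])² = 71.9147 − 52.2368 = 19.6779.

19.678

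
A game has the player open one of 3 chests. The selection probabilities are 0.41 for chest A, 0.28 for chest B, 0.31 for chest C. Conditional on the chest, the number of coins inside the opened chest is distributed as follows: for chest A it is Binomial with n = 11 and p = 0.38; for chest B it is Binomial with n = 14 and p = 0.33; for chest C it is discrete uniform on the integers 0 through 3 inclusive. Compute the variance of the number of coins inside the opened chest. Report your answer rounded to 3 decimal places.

Per component, A: μ=4.18, E[X²]=20.064; B: μ=4.62, E[X²]=24.4398; C: μ=1.5, E[X²]=3.5.
E[X] = 0.41·4.18 + 0.28·4.62 + 0.31·1.5 = 3.4724.
E[X²] = 0.41·20.064 + 0.28·24.4398 + 0.31·3.5 = 16.1544.
Var(X) = E[X²] − (E[X])² = 16.1544 − 12.0576 = 4.09682.

4.097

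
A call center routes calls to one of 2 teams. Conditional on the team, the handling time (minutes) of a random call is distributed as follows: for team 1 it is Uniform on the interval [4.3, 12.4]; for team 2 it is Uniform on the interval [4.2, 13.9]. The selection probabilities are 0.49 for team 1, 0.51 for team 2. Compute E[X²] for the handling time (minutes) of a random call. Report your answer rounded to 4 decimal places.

82.6122

For each component E[X²] = Var + (mean)², giving 1: 75.19; 2: 89.7433.
Overall E[X²] = 0.49·75.19 + 0.51·89.7433 = 82.6122.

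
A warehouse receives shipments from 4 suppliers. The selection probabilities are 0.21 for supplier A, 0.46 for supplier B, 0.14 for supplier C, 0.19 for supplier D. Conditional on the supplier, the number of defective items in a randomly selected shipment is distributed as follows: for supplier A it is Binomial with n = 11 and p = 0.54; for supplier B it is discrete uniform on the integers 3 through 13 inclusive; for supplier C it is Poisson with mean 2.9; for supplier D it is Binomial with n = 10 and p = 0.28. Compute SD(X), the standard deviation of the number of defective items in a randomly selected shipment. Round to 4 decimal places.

3.3281

Per component, A: μ=5.94, E[X²]=38.016; B: μ=8, E[X²]=74; C: μ=2.9, E[X²]=11.31; D: μ=2.8, E[X²]=9.856.
E[X] = 0.21·5.94 + 0.46·8 + 0.14·2.9 + 0.19·2.8 = 5.8654.
E[X²] = 0.21·38.016 + 0.46·74 + 0.14·11.31 + 0.19·9.856 = 45.4794.
Var(X) = E[X²] − (E[X])² = 45.4794 − 34.4029 = 11.0765.
SD(X) = √11.0765 = 3.32814.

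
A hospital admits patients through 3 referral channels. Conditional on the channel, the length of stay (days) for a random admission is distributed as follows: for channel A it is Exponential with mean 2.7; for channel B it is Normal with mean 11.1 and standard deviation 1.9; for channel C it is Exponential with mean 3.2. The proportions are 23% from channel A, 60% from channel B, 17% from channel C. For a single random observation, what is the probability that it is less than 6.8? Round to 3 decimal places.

0.368

Conditional on each channel, P(X < 6.8): A: 0.919421; B: 0.011813; C: 0.880567.
By total probability, P(X < 6.8) = 0.23·0.919421 + 0.6·0.011813 + 0.17·0.880567 = 0.368251.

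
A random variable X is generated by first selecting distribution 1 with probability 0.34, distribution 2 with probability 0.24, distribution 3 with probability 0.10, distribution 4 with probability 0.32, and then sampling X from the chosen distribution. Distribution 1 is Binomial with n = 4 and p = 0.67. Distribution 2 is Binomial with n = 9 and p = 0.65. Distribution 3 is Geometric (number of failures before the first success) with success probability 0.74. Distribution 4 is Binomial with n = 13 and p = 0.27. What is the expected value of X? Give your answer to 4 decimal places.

3.4735

Component means — 1: 2.68; 2: 5.85; 3: 0.351351; 4: 3.51.
E[X] = 0.34·2.68 + 0.24·5.85 + 0.1·0.351351 + 0.32·3.51 = 3.47354.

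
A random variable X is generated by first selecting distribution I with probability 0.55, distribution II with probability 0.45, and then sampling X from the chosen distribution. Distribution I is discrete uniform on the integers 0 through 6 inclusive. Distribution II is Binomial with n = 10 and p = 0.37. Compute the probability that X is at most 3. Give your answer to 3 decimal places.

0.521

Conditional on each component, P(X ≤ 3): I: 0.571429; II: 0.459996.
By total probability, P(X ≤ 3) = 0.55·0.571429 + 0.45·0.459996 = 0.521284.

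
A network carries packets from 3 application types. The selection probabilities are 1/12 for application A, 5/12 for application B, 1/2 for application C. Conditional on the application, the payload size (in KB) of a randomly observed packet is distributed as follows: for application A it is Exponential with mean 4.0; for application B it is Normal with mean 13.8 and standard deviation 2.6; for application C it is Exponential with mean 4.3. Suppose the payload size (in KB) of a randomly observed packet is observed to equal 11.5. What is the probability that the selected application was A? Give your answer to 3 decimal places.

0.022

Likelihoods f(11.5 | ·): A: 0.014104; B: 0.103755; C: 0.0160342.
Posterior ∝ prior × likelihood. Numerator for A: 0.0833333·0.014104 = 0.00117534.
Normalizing constant: 0.0833333·0.014104 + 0.416667·0.103755 + 0.5·0.0160342 = 0.0524237.
P(A | observation) = 0.00117534 / 0.0524237 = 0.0224199.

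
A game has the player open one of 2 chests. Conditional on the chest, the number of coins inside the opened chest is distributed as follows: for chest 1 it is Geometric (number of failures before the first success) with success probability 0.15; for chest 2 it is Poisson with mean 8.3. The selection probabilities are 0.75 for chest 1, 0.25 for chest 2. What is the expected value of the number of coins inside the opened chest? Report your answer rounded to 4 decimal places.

6.3250

Component means — 1: 5.66667; 2: 8.3.
E[X] = 0.75·5.66667 + 0.25·8.3 = 6.325.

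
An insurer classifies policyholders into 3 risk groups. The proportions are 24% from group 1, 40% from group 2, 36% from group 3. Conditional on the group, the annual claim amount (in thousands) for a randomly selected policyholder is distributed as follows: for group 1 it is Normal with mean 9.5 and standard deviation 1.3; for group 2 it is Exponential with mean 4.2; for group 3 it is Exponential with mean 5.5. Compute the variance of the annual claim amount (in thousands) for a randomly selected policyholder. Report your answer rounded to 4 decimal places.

22.6740

Per component, 1: μ=9.5, E[X²]=91.94; 2: μ=4.2, E[X²]=35.28; 3: μ=5.5, E[X²]=60.5.
E[X] = 0.24·9.5 + 0.4·4.2 + 0.36·5.5 = 5.94.
E[X²] = 0.24·91.94 + 0.4·35.28 + 0.36·60.5 = 57.9576.
Var(X) = E[X²] − (E[X])² = 57.9576 − 35.2836 = 22.674.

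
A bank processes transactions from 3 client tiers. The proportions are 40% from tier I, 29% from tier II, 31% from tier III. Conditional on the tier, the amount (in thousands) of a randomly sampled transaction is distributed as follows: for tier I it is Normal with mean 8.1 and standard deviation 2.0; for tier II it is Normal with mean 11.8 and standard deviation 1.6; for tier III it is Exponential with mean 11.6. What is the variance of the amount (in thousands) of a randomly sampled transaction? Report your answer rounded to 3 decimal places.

47.167

Per component, I: μ=8.1, E[X²]=69.61; II: μ=11.8, E[X²]=141.8; III: μ=11.6, E[X²]=269.12.
E[X] = 0.4·8.1 + 0.29·11.8 + 0.31·11.6 = 10.258.
E[X²] = 0.4·69.61 + 0.29·141.8 + 0.31·269.12 = 152.393.
Var(X) = E[X²] − (E[X])² = 152.393 − 105.227 = 47.1666.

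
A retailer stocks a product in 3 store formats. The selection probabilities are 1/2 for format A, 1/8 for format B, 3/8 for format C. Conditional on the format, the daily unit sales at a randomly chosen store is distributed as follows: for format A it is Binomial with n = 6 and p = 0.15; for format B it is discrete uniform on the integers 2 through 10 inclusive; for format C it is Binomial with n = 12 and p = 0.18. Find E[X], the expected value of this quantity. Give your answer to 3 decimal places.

2.010

Component means — A: 0.9; B: 6; C: 2.16.
E[X] = 0.5·0.9 + 0.125·6 + 0.375·2.16 = 2.01.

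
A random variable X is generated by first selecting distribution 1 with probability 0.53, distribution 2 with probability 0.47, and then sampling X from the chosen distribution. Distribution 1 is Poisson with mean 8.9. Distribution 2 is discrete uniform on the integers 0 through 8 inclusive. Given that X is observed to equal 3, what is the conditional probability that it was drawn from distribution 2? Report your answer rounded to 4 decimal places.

Likelihoods P(X=3 | ·): 1: 0.016025; 2: 0.111111.
Posterior ∝ prior × likelihood. Numerator for 2: 0.47·0.111111 = 0.0522222.
Normalizing constant: 0.53·0.016025 + 0.47·0.111111 = 0.0607155.
P(2 | observation) = 0.0522222 / 0.0607155 = 0.860114.

0.8601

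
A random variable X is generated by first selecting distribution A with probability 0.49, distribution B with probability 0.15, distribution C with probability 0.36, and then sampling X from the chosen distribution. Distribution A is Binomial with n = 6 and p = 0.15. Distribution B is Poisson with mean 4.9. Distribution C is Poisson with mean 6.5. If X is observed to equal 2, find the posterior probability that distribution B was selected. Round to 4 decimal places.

Likelihoods P(X=2 | ·): A: 0.176177; B: 0.0893962; C: 0.0317602.
Posterior ∝ prior × likelihood. Numerator for B: 0.15·0.0893962 = 0.0134094.
Normalizing constant: 0.49·0.176177 + 0.15·0.0893962 + 0.36·0.0317602 = 0.11117.
P(B | observation) = 0.0134094 / 0.11117 = 0.120621.

0.1206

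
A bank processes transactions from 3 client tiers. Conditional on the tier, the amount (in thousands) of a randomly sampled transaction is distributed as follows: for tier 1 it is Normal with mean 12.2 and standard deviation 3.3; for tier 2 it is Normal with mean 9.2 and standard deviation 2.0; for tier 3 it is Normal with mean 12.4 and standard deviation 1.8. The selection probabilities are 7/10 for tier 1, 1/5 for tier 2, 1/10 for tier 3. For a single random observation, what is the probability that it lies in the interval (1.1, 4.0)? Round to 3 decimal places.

Conditional on each tier, P(1.1 < X < 4.0): 1: 0.00609572; 2: 0.00463558; 3: 1.53046e-06.
By total probability, P(1.1 < X < 4.0) = 0.7·0.00609572 + 0.2·0.00463558 + 0.1·1.53046e-06 = 0.00519427.

0.005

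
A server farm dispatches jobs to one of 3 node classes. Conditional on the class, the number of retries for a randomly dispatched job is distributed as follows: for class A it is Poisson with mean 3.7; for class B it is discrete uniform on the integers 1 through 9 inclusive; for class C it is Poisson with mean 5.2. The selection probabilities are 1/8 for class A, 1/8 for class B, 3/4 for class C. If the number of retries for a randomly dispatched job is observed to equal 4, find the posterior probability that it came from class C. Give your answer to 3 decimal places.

Likelihoods P(X=4 | ·): A: 0.193066; B: 0.111111; C: 0.168063.
Posterior ∝ prior × likelihood. Numerator for C: 0.75·0.168063 = 0.126047.
Normalizing constant: 0.125·0.193066 + 0.125·0.111111 + 0.75·0.168063 = 0.164069.
P(C | observation) = 0.126047 / 0.164069 = 0.768255.

0.768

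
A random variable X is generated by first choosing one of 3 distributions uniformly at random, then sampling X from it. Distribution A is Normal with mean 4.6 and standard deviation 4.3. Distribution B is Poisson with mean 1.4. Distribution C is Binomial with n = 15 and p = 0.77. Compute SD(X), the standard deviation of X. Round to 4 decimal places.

Per component, A: μ=4.6, E[X²]=39.65; B: μ=1.4, E[X²]=3.36; C: μ=11.55, E[X²]=136.059.
E[X] = 0.333333·4.6 + 0.333333·1.4 + 0.333333·11.55 = 5.85.
E[X²] = 0.333333·39.65 + 0.333333·3.36 + 0.333333·136.059 = 59.6897.
Var(X) = E[X²] − (E[X])² = 59.6897 − 34.2225 = 25.4672.
SD(X) = √25.4672 = 5.0465.

5.0465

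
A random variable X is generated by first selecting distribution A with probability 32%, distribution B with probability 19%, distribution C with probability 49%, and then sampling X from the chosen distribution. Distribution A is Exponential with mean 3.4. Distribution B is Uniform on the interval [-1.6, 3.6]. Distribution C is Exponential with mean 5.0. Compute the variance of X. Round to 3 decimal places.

Per component, A: μ=3.4, E[X²]=23.12; B: μ=1, E[X²]=3.25333; C: μ=5, E[X²]=50.
E[X] = 0.32·3.4 + 0.19·1 + 0.49·5 = 3.728.
E[X²] = 0.32·23.12 + 0.19·3.25333 + 0.49·50 = 32.5165.
Var(X) = E[X²] − (E[X])² = 32.5165 − 13.898 = 18.6185.

18.619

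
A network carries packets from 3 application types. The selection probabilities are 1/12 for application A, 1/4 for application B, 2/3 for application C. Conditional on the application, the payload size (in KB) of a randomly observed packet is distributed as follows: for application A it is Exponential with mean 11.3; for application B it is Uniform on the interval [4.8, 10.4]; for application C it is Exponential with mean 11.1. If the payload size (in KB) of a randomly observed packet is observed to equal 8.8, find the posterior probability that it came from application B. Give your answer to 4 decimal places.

Likelihoods f(8.8 | ·): A: 0.0406172; B: 0.178571; C: 0.0407729.
Posterior ∝ prior × likelihood. Numerator for B: 0.25·0.178571 = 0.0446429.
Normalizing constant: 0.0833333·0.0406172 + 0.25·0.178571 + 0.666667·0.0407729 = 0.0752095.
P(B | observation) = 0.0446429 / 0.0752095 = 0.59358.

0.5936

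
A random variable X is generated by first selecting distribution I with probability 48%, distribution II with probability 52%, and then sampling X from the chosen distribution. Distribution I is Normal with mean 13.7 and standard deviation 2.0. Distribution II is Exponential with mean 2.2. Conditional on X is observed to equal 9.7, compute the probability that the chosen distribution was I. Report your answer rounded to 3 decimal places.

Likelihoods f(9.7 | ·): I: 0.0269955; II: 0.00553011.
Posterior ∝ prior × likelihood. Numerator for I: 0.48·0.0269955 = 0.0129578.
Normalizing constant: 0.48·0.0269955 + 0.52·0.00553011 = 0.0158335.
P(I | observation) = 0.0129578 / 0.0158335 = 0.818381.

0.818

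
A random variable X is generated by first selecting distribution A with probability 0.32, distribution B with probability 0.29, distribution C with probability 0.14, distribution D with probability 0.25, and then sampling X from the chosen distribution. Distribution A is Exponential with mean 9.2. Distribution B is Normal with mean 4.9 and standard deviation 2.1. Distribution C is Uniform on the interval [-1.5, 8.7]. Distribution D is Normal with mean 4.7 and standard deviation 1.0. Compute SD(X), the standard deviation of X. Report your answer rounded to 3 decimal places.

5.889

Per component, A: μ=9.2, E[X²]=169.28; B: μ=4.9, E[X²]=28.42; C: μ=3.6, E[X²]=21.63; D: μ=4.7, E[X²]=23.09.
E[X] = 0.32·9.2 + 0.29·4.9 + 0.14·3.6 + 0.25·4.7 = 6.044.
E[X²] = 0.32·169.28 + 0.29·28.42 + 0.14·21.63 + 0.25·23.09 = 71.2121.
Var(X) = E[X²] − (E[X])² = 71.2121 − 36.5299 = 34.6822.
SD(X) = √34.6822 = 5.88916.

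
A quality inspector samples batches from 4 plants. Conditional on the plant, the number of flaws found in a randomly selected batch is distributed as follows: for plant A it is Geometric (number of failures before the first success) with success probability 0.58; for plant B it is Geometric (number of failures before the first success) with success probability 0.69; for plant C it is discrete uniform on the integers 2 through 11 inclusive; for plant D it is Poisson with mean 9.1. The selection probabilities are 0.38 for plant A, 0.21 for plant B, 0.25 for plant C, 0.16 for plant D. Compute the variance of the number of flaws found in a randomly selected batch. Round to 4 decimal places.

16.2773

Per component, A: μ=0.724138, E[X²]=1.77289; B: μ=0.449275, E[X²]=0.852972; C: μ=6.5, E[X²]=50.5; D: μ=9.1, E[X²]=91.91.
E[X] = 0.38·0.724138 + 0.21·0.449275 + 0.25·6.5 + 0.16·9.1 = 3.45052.
E[X²] = 0.38·1.77289 + 0.21·0.852972 + 0.25·50.5 + 0.16·91.91 = 28.1834.
Var(X) = E[X²] − (E[X])² = 28.1834 − 11.9061 = 16.2773.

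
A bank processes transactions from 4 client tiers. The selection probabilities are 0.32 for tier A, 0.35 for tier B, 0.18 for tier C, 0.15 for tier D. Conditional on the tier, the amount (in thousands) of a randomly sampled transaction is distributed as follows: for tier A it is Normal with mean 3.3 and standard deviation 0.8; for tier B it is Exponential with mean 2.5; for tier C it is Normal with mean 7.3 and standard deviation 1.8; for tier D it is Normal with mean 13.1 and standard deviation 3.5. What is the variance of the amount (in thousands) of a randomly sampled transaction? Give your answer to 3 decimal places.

Per component, A: μ=3.3, E[X²]=11.53; B: μ=2.5, E[X²]=12.5; C: μ=7.3, E[X²]=56.53; D: μ=13.1, E[X²]=183.86.
E[X] = 0.32·3.3 + 0.35·2.5 + 0.18·7.3 + 0.15·13.1 = 5.21.
E[X²] = 0.32·11.53 + 0.35·12.5 + 0.18·56.53 + 0.15·183.86 = 45.819.
Var(X) = E[X²] − (E[X])² = 45.819 − 27.1441 = 18.6749.

18.675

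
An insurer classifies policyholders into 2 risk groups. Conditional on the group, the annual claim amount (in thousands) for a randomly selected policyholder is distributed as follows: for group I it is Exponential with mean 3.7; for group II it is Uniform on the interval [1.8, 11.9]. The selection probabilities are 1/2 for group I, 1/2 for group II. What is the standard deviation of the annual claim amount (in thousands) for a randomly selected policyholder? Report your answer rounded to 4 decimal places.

Per component, I: μ=3.7, E[X²]=27.38; II: μ=6.85, E[X²]=55.4233.
E[X] = 0.5·3.7 + 0.5·6.85 = 5.275.
E[X²] = 0.5·27.38 + 0.5·55.4233 = 41.4017.
Var(X) = E[X²] − (E[X])² = 41.4017 − 27.8256 = 13.576.
SD(X) = √13.576 = 3.68457.

3.6846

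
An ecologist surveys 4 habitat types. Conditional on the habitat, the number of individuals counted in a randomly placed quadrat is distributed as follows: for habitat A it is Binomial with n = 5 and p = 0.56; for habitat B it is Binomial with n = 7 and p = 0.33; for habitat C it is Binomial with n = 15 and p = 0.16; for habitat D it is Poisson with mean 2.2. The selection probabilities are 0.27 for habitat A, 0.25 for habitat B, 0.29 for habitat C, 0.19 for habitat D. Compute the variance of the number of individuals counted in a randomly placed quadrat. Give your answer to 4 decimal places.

1.7728

Per component, A: μ=2.8, E[X²]=9.072; B: μ=2.31, E[X²]=6.8838; C: μ=2.4, E[X²]=7.776; D: μ=2.2, E[X²]=7.04.
E[X] = 0.27·2.8 + 0.25·2.31 + 0.29·2.4 + 0.19·2.2 = 2.4475.
E[X²] = 0.27·9.072 + 0.25·6.8838 + 0.29·7.776 + 0.19·7.04 = 7.76303.
Var(X) = E[X²] − (E[X])² = 7.76303 − 5.99026 = 1.77277.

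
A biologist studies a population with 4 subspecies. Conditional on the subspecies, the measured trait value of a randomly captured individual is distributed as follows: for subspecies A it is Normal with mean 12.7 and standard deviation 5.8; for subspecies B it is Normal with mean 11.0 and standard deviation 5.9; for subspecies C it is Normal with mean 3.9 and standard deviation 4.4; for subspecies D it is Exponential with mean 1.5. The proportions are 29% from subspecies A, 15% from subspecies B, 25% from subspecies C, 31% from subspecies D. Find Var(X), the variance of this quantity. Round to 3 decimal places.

44.065

Per component, A: μ=12.7, E[X²]=194.93; B: μ=11, E[X²]=155.81; C: μ=3.9, E[X²]=34.57; D: μ=1.5, E[X²]=4.5.
E[X] = 0.29·12.7 + 0.15·11 + 0.25·3.9 + 0.31·1.5 = 6.773.
E[X²] = 0.29·194.93 + 0.15·155.81 + 0.25·34.57 + 0.31·4.5 = 89.9387.
Var(X) = E[X²] − (E[X])² = 89.9387 − 45.8735 = 44.0652.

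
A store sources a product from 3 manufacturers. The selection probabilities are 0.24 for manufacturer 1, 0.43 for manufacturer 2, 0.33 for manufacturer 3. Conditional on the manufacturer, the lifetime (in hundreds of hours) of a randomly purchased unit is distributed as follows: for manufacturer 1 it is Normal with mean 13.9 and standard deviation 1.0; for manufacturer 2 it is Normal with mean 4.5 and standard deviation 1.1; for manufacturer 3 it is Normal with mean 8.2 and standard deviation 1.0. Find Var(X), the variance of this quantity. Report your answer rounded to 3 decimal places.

Per component, 1: μ=13.9, E[X²]=194.21; 2: μ=4.5, E[X²]=21.46; 3: μ=8.2, E[X²]=68.24.
E[X] = 0.24·13.9 + 0.43·4.5 + 0.33·8.2 = 7.977.
E[X²] = 0.24·194.21 + 0.43·21.46 + 0.33·68.24 = 78.3574.
Var(X) = E[X²] − (E[X])² = 78.3574 − 63.6325 = 14.7249.

14.725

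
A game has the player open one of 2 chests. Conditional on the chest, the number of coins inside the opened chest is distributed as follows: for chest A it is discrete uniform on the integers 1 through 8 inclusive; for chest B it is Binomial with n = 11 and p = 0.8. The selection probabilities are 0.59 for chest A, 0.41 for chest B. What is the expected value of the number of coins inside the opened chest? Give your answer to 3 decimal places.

6.263

Component means — A: 4.5; B: 8.8.
E[X] = 0.59·4.5 + 0.41·8.8 = 6.263.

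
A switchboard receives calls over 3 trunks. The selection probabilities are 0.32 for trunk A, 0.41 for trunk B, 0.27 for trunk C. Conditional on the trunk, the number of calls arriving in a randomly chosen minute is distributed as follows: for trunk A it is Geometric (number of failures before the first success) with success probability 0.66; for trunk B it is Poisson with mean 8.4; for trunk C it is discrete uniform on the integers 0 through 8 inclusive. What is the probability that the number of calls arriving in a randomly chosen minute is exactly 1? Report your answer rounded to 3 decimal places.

Conditional on each trunk, P(X = 1): A: 0.2244; B: 0.00188889; C: 0.111111.
By total probability, P(X = 1) = 0.32·0.2244 + 0.41·0.00188889 + 0.27·0.111111 = 0.102582.

0.103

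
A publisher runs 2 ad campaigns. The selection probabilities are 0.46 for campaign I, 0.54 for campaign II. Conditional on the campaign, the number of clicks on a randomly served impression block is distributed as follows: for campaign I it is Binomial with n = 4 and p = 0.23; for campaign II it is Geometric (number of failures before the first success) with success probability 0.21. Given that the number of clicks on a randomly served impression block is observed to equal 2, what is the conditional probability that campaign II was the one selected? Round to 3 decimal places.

Likelihoods P(X=2 | ·): I: 0.188186; II: 0.131061.
Posterior ∝ prior × likelihood. Numerator for II: 0.54·0.131061 = 0.0707729.
Normalizing constant: 0.46·0.188186 + 0.54·0.131061 = 0.157339.
P(II | observation) = 0.0707729 / 0.157339 = 0.449813.

0.450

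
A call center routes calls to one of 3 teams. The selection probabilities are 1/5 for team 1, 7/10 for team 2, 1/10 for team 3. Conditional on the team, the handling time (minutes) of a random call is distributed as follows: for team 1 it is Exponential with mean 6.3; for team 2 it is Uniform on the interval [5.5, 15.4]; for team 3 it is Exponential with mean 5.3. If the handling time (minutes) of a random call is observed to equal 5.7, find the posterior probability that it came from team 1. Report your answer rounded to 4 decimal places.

0.1427

Likelihoods f(5.7 | ·): 1: 0.0642283; 2: 0.10101; 3: 0.0643654.
Posterior ∝ prior × likelihood. Numerator for 1: 0.2·0.0642283 = 0.0128457.
Normalizing constant: 0.2·0.0642283 + 0.7·0.10101 + 0.1·0.0643654 = 0.0899893.
P(1 | observation) = 0.0128457 / 0.0899893 = 0.142747.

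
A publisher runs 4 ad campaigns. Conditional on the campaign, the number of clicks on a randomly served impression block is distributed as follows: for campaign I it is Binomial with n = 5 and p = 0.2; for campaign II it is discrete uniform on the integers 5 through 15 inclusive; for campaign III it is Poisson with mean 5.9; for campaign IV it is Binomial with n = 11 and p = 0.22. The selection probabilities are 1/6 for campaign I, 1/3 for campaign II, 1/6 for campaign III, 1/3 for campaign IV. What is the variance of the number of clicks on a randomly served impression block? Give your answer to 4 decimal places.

Per component, I: μ=1, E[X²]=1.8; II: μ=10, E[X²]=110; III: μ=5.9, E[X²]=40.71; IV: μ=2.42, E[X²]=7.744.
E[X] = 0.166667·1 + 0.333333·10 + 0.166667·5.9 + 0.333333·2.42 = 5.29.
E[X²] = 0.166667·1.8 + 0.333333·110 + 0.166667·40.71 + 0.333333·7.744 = 46.333.
Var(X) = E[X²] − (E[X])² = 46.333 − 27.9841 = 18.3489.

18.3489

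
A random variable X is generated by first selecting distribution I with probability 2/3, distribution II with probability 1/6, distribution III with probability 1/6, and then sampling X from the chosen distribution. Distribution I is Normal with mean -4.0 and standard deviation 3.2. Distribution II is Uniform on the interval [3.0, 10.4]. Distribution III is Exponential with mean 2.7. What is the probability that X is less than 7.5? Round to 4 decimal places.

Conditional on each component, P(X < 7.5): I: 0.999837; II: 0.608108; III: 0.937823.
By total probability, P(X < 7.5) = 0.666667·0.999837 + 0.166667·0.608108 + 0.166667·0.937823 = 0.924213.

0.9242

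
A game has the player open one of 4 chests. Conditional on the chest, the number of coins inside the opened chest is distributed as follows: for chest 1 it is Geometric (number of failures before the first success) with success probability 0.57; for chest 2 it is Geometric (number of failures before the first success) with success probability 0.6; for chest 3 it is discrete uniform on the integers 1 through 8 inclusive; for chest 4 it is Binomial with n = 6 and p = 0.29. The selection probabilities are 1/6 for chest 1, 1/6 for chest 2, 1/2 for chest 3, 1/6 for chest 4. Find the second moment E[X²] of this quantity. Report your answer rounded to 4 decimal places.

14.0352

For each component E[X²] = Var + (mean)², giving 1: 1.89258; 2: 1.55556; 3: 25.5; 4: 4.263.
Overall E[X²] = 0.166667·1.89258 + 0.166667·1.55556 + 0.5·25.5 + 0.166667·4.263 = 14.0352.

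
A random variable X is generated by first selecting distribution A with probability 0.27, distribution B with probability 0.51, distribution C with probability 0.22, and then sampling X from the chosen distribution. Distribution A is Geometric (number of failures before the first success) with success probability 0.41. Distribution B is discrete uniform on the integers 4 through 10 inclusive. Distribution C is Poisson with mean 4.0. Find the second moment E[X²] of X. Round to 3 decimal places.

For each component E[X²] = Var + (mean)², giving A: 5.58061; B: 53; C: 20.
Overall E[X²] = 0.27·5.58061 + 0.51·53 + 0.22·20 = 32.9368.

32.937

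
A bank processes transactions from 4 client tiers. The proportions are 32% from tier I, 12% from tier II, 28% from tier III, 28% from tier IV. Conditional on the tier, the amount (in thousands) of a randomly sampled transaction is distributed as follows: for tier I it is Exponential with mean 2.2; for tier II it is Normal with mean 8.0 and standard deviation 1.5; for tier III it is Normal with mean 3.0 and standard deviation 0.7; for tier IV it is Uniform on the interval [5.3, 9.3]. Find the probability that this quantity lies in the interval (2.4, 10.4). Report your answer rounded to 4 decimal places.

0.7233

Conditional on each tier, P(2.4 < X < 10.4): I: 0.32706; II: 0.945106; III: 0.804317; IV: 1.
By total probability, P(2.4 < X < 10.4) = 0.32·0.32706 + 0.12·0.945106 + 0.28·0.804317 + 0.28·1 = 0.723281.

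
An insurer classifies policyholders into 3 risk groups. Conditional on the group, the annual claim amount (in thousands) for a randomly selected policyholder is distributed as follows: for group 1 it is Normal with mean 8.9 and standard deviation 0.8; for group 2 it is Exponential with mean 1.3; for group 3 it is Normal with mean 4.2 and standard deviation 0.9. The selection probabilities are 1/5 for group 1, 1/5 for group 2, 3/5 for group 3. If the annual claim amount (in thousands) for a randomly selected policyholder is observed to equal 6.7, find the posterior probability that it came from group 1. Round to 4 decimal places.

0.2590

Likelihoods f(6.7 | ·): 1: 0.011367; 2: 0.00444396; 3: 0.00935726.
Posterior ∝ prior × likelihood. Numerator for 1: 0.2·0.011367 = 0.00227339.
Normalizing constant: 0.2·0.011367 + 0.2·0.00444396 + 0.6·0.00935726 = 0.00877654.
P(1 | observation) = 0.00227339 / 0.00877654 = 0.25903.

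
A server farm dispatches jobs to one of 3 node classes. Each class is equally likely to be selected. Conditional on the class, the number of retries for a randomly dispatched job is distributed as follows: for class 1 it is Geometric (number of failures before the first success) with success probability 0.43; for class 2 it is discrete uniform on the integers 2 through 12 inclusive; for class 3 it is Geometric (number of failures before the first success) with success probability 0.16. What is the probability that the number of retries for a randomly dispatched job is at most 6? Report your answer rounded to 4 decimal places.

Conditional on each class, P(X ≤ 6): 1: 0.980451; 2: 0.454545; 3: 0.70491.
By total probability, P(X ≤ 6) = 0.333333·0.980451 + 0.333333·0.454545 + 0.333333·0.70491 = 0.713302.

0.7133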